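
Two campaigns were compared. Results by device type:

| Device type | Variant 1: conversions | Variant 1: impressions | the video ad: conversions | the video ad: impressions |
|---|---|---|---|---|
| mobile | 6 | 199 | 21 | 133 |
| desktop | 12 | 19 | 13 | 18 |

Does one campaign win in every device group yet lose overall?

Mobile: Variant 1 6/199 = 3.0%, the video ad 21/133 = 15.8% → the video ad
Desktop: Variant 1 12/19 = 63.2%, the video ad 13/18 = 72.2% → the video ad
Overall: Variant 1 18/218 = 8.3%, the video ad 34/151 = 22.5% → the video ad
The video ad wins overall and in every device group — no reversal.

No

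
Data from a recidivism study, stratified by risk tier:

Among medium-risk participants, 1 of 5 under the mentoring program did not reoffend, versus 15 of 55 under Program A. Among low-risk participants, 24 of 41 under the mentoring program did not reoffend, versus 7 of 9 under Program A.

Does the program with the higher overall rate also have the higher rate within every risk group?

Medium-risk: the mentoring program 1/5 = 20.0%, Program A 15/55 = 27.3% → Program A
Low-risk: the mentoring program 24/41 = 58.5%, Program A 7/9 = 77.8% → Program A
Overall: the mentoring program 25/46 = 54.3%, Program A 22/64 = 34.4% → the mentoring program
Program A wins each risk group but the mentoring program wins overall — the comparison reverses. Program A's participants skew toward medium-risk, which has a lower base rate.

No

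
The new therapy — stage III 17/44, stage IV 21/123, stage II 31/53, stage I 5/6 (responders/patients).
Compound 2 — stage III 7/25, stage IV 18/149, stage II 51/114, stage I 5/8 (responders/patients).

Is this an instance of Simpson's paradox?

Stage III: the new therapy 17/44 = 38.6%, Compound 2 7/25 = 28.0% → the new therapy
Stage IV: the new therapy 21/123 = 17.1%, Compound 2 18/149 = 12.1% → the new therapy
Stage II: the new therapy 31/53 = 58.5%, Compound 2 51/114 = 44.7% → the new therapy
Stage I: the new therapy 5/6 = 83.3%, Compound 2 5/8 = 62.5% → the new therapy
Overall: the new therapy 74/226 = 32.7%, Compound 2 81/296 = 27.4% → the new therapy
The new therapy wins overall and in every disease group — no reversal.

No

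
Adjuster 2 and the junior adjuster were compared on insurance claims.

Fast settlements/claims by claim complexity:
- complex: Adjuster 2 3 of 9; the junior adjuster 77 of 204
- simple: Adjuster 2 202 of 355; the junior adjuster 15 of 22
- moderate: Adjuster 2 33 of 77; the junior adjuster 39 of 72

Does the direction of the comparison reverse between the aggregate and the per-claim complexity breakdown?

Complex: Adjuster 2 3/9 = 33.3%, the junior adjuster 77/204 = 37.7% → the junior adjuster
Simple: Adjuster 2 202/355 = 56.9%, the junior adjuster 15/22 = 68.2% → the junior adjuster
Moderate: Adjuster 2 33/77 = 42.9%, the junior adjuster 39/72 = 54.2% → the junior adjuster
Overall: Adjuster 2 238/441 = 54.0%, the junior adjuster 131/298 = 44.0% → Adjuster 2
The junior adjuster wins each claim group but Adjuster 2 wins overall — the comparison reverses. The junior adjuster's claims skew toward complex, which has a lower base rate.

Yes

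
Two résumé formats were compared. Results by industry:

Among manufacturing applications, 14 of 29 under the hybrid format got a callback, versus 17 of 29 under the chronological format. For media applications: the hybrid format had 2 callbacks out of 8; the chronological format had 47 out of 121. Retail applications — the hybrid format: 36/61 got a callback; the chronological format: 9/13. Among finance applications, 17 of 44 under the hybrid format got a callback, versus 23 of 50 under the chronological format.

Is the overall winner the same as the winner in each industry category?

Manufacturing: the hybrid format 14/29 = 48.3%, the chronological format 17/29 = 58.6% → the chronological format
Media: the hybrid format 2/8 = 25.0%, the chronological format 47/121 = 38.8% → the chronological format
Retail: the hybrid format 36/61 = 59.0%, the chronological format 9/13 = 69.2% → the chronological format
Finance: the hybrid format 17/44 = 38.6%, the chronological format 23/50 = 46.0% → the chronological format
Overall: the hybrid format 69/142 = 48.6%, the chronological format 96/213 = 45.1% → the hybrid format
The chronological format wins each industry group but the hybrid format wins overall — the comparison reverses. The chronological format's applications skew toward media, which has a lower base rate.

No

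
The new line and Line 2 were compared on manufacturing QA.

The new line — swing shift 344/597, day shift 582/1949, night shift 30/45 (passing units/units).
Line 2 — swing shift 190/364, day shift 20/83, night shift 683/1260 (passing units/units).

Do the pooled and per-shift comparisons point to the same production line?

No

Swing shift: the new line 344/597 = 57.6%, Line 2 190/364 = 52.2% → the new line
Day shift: the new line 582/1949 = 29.9%, Line 2 20/83 = 24.1% → the new line
Night shift: the new line 30/45 = 66.7%, Line 2 683/1260 = 54.2% → the new line
Overall: the new line 956/2591 = 36.9%, Line 2 893/1707 = 52.3% → Line 2
The new line wins each shift group but Line 2 wins overall — the comparison reverses. The new line's units skew toward day shift, which has a lower base rate.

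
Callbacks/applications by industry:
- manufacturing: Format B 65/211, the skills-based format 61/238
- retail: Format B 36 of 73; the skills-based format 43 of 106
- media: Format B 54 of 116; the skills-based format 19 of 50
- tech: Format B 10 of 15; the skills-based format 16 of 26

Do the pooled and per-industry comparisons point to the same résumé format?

Manufacturing: Format B 65/211 = 30.8%, the skills-based format 61/238 = 25.6% → Format B
Retail: Format B 36/73 = 49.3%, the skills-based format 43/106 = 40.6% → Format B
Media: Format B 54/116 = 46.6%, the skills-based format 19/50 = 38.0% → Format B
Tech: Format B 10/15 = 66.7%, the skills-based format 16/26 = 61.5% → Format B
Overall: Format B 165/415 = 39.8%, the skills-based format 139/420 = 33.1% → Format B
Format B wins overall and in every industry group — no reversal.

Yes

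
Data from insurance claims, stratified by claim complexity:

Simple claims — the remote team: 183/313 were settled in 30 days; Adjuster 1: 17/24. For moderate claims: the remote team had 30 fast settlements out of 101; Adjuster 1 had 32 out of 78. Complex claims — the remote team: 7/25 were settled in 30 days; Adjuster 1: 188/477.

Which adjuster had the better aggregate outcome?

Simple: the remote team 183/313 = 58.5%, Adjuster 1 17/24 = 70.8% → Adjuster 1
Moderate: the remote team 30/101 = 29.7%, Adjuster 1 32/78 = 41.0% → Adjuster 1
Complex: the remote team 7/25 = 28.0%, Adjuster 1 188/477 = 39.4% → Adjuster 1
Overall: the remote team 220/439 = 50.1%, Adjuster 1 237/579 = 40.9% → the remote team
(Adjuster 1 wins every claim group but the remote team wins overall — Adjuster 1's claims skew toward the low-rate complex group.)

the remote team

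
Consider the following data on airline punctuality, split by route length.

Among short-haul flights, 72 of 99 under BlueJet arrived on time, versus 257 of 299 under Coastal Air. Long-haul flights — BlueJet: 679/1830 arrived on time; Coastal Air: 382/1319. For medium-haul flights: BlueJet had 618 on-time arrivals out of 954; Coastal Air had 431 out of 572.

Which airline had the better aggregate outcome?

Coastal Air

Short-haul: BlueJet 72/99 = 72.7%, Coastal Air 257/299 = 86.0% → Coastal Air
Long-haul: BlueJet 679/1830 = 37.1%, Coastal Air 382/1319 = 29.0% → BlueJet
Medium-haul: BlueJet 618/954 = 64.8%, Coastal Air 431/572 = 75.3% → Coastal Air
Overall: BlueJet 1369/2883 = 47.5%, Coastal Air 1070/2190 = 48.9% → Coastal Air
(Neither sweeps every route group, but Coastal Air has the higher pooled rate.)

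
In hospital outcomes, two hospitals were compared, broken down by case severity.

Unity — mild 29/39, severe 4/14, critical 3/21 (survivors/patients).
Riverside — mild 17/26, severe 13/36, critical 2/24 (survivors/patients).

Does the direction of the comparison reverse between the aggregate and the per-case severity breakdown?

No

Mild: Unity 29/39 = 74.4%, Riverside 17/26 = 65.4% → Unity
Severe: Unity 4/14 = 28.6%, Riverside 13/36 = 36.1% → Riverside
Critical: Unity 3/21 = 14.3%, Riverside 2/24 = 8.3% → Unity
Overall: Unity 36/74 = 48.6%, Riverside 32/86 = 37.2% → Unity
Neither sweeps: Unity wins 2 of 3 groups, Riverside wins 1. Unity wins overall but not every group — no Simpson reversal.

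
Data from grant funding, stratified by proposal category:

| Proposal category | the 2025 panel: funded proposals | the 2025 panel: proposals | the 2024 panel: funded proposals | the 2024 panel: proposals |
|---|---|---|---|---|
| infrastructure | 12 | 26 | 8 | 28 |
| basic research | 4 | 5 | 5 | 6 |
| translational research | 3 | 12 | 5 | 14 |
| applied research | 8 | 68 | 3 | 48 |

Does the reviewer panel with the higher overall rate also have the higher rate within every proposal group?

Infrastructure: the 2025 panel 12/26 = 46.2%, the 2024 panel 8/28 = 28.6% → the 2025 panel
Basic research: the 2025 panel 4/5 = 80.0%, the 2024 panel 5/6 = 83.3% → the 2024 panel
Translational research: the 2025 panel 3/12 = 25.0%, the 2024 panel 5/14 = 35.7% → the 2024 panel
Applied research: the 2025 panel 8/68 = 11.8%, the 2024 panel 3/48 = 6.2% → the 2025 panel
Overall: the 2025 panel 27/111 = 24.3%, the 2024 panel 21/96 = 21.9% → the 2025 panel
Neither sweeps: the 2025 panel wins 2 of 4 groups, the 2024 panel wins 2. The 2025 panel wins overall but not every group — no Simpson reversal.

No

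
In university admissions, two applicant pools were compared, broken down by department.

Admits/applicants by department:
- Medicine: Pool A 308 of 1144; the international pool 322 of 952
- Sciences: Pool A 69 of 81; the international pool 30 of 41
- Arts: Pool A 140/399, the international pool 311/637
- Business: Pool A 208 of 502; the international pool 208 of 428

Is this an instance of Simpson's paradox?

No

Medicine: Pool A 308/1144 = 26.9%, the international pool 322/952 = 33.8% → the international pool
Sciences: Pool A 69/81 = 85.2%, the international pool 30/41 = 73.2% → Pool A
Arts: Pool A 140/399 = 35.1%, the international pool 311/637 = 48.8% → the international pool
Business: Pool A 208/502 = 41.4%, the international pool 208/428 = 48.6% → the international pool
Overall: Pool A 725/2126 = 34.1%, the international pool 871/2058 = 42.3% → the international pool
Neither sweeps: Pool A wins 1 of 4 groups, the international pool wins 3. The international pool wins overall but not every group — no Simpson reversal.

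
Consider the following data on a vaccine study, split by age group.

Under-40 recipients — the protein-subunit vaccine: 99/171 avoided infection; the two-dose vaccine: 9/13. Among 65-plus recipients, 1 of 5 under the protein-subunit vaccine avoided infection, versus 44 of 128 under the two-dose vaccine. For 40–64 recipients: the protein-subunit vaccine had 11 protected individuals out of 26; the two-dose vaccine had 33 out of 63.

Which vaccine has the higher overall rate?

the protein-subunit vaccine

Under-40: the protein-subunit vaccine 99/171 = 57.9%, the two-dose vaccine 9/13 = 69.2% → the two-dose vaccine
65-plus: the protein-subunit vaccine 1/5 = 20.0%, the two-dose vaccine 44/128 = 34.4% → the two-dose vaccine
40–64: the protein-subunit vaccine 11/26 = 42.3%, the two-dose vaccine 33/63 = 52.4% → the two-dose vaccine
Overall: the protein-subunit vaccine 111/202 = 55.0%, the two-dose vaccine 86/204 = 42.2% → the protein-subunit vaccine
(The two-dose vaccine wins every age group but the protein-subunit vaccine wins overall — the two-dose vaccine's recipients skew toward the low-rate 65-plus group.)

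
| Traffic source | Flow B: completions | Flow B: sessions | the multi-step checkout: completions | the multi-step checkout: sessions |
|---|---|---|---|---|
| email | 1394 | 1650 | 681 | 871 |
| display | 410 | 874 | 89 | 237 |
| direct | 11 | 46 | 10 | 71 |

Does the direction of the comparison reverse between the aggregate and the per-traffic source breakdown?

Email: Flow B 1394/1650 = 84.5%, the multi-step checkout 681/871 = 78.2% → Flow B
Display: Flow B 410/874 = 46.9%, the multi-step checkout 89/237 = 37.6% → Flow B
Direct: Flow B 11/46 = 23.9%, the multi-step checkout 10/71 = 14.1% → Flow B
Overall: Flow B 1815/2570 = 70.6%, the multi-step checkout 780/1179 = 66.2% → Flow B
Flow B wins overall and in every traffic group — no reversal.

No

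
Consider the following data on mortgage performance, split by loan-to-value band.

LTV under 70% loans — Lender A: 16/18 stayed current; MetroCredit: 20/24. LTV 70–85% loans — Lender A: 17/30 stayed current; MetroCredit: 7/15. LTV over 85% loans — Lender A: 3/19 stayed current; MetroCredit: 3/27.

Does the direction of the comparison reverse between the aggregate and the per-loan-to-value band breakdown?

No

LTV under 70%: Lender A 16/18 = 88.9%, MetroCredit 20/24 = 83.3% → Lender A
LTV 70–85%: Lender A 17/30 = 56.7%, MetroCredit 7/15 = 46.7% → Lender A
LTV over 85%: Lender A 3/19 = 15.8%, MetroCredit 3/27 = 11.1% → Lender A
Overall: Lender A 36/67 = 53.7%, MetroCredit 30/66 = 45.5% → Lender A
Lender A wins overall and in every loan-to-value group — no reversal.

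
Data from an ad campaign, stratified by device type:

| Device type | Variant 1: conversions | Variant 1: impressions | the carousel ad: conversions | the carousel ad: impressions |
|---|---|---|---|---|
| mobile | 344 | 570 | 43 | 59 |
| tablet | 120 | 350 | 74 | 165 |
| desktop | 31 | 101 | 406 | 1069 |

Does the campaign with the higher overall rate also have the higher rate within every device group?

Mobile: Variant 1 344/570 = 60.4%, the carousel ad 43/59 = 72.9% → the carousel ad
Tablet: Variant 1 120/350 = 34.3%, the carousel ad 74/165 = 44.8% → the carousel ad
Desktop: Variant 1 31/101 = 30.7%, the carousel ad 406/1069 = 38.0% → the carousel ad
Overall: Variant 1 495/1021 = 48.5%, the carousel ad 523/1293 = 40.4% → Variant 1
The carousel ad wins each device group but Variant 1 wins overall — the comparison reverses. The carousel ad's impressions skew toward desktop, which has a lower base rate.

No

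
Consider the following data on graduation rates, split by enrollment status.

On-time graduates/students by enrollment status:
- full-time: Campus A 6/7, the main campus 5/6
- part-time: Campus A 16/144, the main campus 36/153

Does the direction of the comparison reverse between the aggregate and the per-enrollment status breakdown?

Full-time: Campus A 6/7 = 85.7%, the main campus 5/6 = 83.3% → Campus A
Part-time: Campus A 16/144 = 11.1%, the main campus 36/153 = 23.5% → the main campus
Overall: Campus A 22/151 = 14.6%, the main campus 41/159 = 25.8% → the main campus
Neither sweeps: Campus A wins 1 of 2 groups, the main campus wins 1. The main campus wins overall but not every group — no Simpson reversal.

No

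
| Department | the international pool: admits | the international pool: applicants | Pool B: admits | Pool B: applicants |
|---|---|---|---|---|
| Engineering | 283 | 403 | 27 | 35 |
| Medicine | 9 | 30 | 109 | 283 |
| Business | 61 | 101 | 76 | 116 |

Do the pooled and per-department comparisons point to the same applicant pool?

Engineering: the international pool 283/403 = 70.2%, Pool B 27/35 = 77.1% → Pool B
Medicine: the international pool 9/30 = 30.0%, Pool B 109/283 = 38.5% → Pool B
Business: the international pool 61/101 = 60.4%, Pool B 76/116 = 65.5% → Pool B
Overall: the international pool 353/534 = 66.1%, Pool B 212/434 = 48.8% → the international pool
Pool B wins each department group but the international pool wins overall — the comparison reverses. Pool B's applicants skew toward Medicine, which has a lower base rate.

No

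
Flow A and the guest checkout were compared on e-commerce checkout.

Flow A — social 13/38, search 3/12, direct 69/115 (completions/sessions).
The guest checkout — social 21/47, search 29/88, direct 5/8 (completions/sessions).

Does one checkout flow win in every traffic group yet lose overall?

Yes

Social: Flow A 13/38 = 34.2%, the guest checkout 21/47 = 44.7% → the guest checkout
Search: Flow A 3/12 = 25.0%, the guest checkout 29/88 = 33.0% → the guest checkout
Direct: Flow A 69/115 = 60.0%, the guest checkout 5/8 = 62.5% → the guest checkout
Overall: Flow A 85/165 = 51.5%, the guest checkout 55/143 = 38.5% → Flow A
The guest checkout wins each traffic group but Flow A wins overall — the comparison reverses. The guest checkout's sessions skew toward search, which has a lower base rate.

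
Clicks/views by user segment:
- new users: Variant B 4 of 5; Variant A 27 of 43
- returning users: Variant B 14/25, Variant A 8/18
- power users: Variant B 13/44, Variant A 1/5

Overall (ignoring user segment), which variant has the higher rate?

Variant A

New users: Variant B 4/5 = 80.0%, Variant A 27/43 = 62.8% → Variant B
Returning users: Variant B 14/25 = 56.0%, Variant A 8/18 = 44.4% → Variant B
Power users: Variant B 13/44 = 29.5%, Variant A 1/5 = 20.0% → Variant B
Overall: Variant B 31/74 = 41.9%, Variant A 36/66 = 54.5% → Variant A
(Variant B wins every user group but Variant A wins overall — Variant B's views skew toward the low-rate power users group.)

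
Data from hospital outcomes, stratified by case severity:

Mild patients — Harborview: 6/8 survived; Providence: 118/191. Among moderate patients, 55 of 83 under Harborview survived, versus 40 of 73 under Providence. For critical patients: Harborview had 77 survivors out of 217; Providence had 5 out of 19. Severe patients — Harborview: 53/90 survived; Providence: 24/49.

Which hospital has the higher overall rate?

Providence

Mild: Harborview 6/8 = 75.0%, Providence 118/191 = 61.8% → Harborview
Moderate: Harborview 55/83 = 66.3%, Providence 40/73 = 54.8% → Harborview
Critical: Harborview 77/217 = 35.5%, Providence 5/19 = 26.3% → Harborview
Severe: Harborview 53/90 = 58.9%, Providence 24/49 = 49.0% → Harborview
Overall: Harborview 191/398 = 48.0%, Providence 187/332 = 56.3% → Providence
(Harborview wins every case group but Providence wins overall — Harborview's patients skew toward the low-rate critical group.)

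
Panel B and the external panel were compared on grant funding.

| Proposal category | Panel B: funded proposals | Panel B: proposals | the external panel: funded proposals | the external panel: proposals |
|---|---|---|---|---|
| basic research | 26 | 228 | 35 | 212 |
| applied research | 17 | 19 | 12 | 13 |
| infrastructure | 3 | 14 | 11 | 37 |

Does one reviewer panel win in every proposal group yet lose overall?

Basic research: Panel B 26/228 = 11.4%, the external panel 35/212 = 16.5% → the external panel
Applied research: Panel B 17/19 = 89.5%, the external panel 12/13 = 92.3% → the external panel
Infrastructure: Panel B 3/14 = 21.4%, the external panel 11/37 = 29.7% → the external panel
Overall: Panel B 46/261 = 17.6%, the external panel 58/262 = 22.1% → the external panel
The external panel wins overall and in every proposal group — no reversal.

No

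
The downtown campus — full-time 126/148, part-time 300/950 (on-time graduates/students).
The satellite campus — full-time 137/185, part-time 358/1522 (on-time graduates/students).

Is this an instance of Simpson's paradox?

No

Full-time: the downtown campus 126/148 = 85.1%, the satellite campus 137/185 = 74.1% → the downtown campus
Part-time: the downtown campus 300/950 = 31.6%, the satellite campus 358/1522 = 23.5% → the downtown campus
Overall: the downtown campus 426/1098 = 38.8%, the satellite campus 495/1707 = 29.0% → the downtown campus
The downtown campus wins overall and in every enrollment group — no reversal.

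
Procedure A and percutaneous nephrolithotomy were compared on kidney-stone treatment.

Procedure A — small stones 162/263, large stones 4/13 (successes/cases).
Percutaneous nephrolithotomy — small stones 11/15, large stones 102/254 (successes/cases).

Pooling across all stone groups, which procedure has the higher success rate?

Procedure A

Small stones: Procedure A 162/263 = 61.6%, percutaneous nephrolithotomy 11/15 = 73.3% → percutaneous nephrolithotomy
Large stones: Procedure A 4/13 = 30.8%, percutaneous nephrolithotomy 102/254 = 40.2% → percutaneous nephrolithotomy
Overall: Procedure A 166/276 = 60.1%, percutaneous nephrolithotomy 113/269 = 42.0% → Procedure A
(Percutaneous nephrolithotomy wins every stone group but Procedure A wins overall — percutaneous nephrolithotomy's cases skew toward the low-rate large stones group.)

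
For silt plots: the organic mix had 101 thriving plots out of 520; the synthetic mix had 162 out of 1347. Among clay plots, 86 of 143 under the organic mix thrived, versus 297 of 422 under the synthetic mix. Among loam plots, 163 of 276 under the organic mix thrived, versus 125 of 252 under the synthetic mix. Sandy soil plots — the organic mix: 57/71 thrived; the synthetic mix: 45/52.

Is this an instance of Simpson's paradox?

No

Silt: the organic mix 101/520 = 19.4%, the synthetic mix 162/1347 = 12.0% → the organic mix
Clay: the organic mix 86/143 = 60.1%, the synthetic mix 297/422 = 70.4% → the synthetic mix
Loam: the organic mix 163/276 = 59.1%, the synthetic mix 125/252 = 49.6% → the organic mix
Sandy soil: the organic mix 57/71 = 80.3%, the synthetic mix 45/52 = 86.5% → the synthetic mix
Overall: the organic mix 407/1010 = 40.3%, the synthetic mix 629/2073 = 30.3% → the organic mix
Neither sweeps: the organic mix wins 2 of 4 groups, the synthetic mix wins 2. The organic mix wins overall but not every group — no Simpson reversal.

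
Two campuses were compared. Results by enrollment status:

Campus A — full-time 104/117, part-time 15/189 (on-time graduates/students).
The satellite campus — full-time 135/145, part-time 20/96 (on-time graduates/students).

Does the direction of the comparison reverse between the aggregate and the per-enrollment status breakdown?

No

Full-time: Campus A 104/117 = 88.9%, the satellite campus 135/145 = 93.1% → the satellite campus
Part-time: Campus A 15/189 = 7.9%, the satellite campus 20/96 = 20.8% → the satellite campus
Overall: Campus A 119/306 = 38.9%, the satellite campus 155/241 = 64.3% → the satellite campus
The satellite campus wins overall and in every enrollment group — no reversal.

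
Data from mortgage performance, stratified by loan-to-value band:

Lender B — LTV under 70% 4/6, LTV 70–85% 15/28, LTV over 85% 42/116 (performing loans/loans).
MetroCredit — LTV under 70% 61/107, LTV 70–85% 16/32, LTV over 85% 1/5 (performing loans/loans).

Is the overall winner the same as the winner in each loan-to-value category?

LTV under 70%: Lender B 4/6 = 66.7%, MetroCredit 61/107 = 57.0% → Lender B
LTV 70–85%: Lender B 15/28 = 53.6%, MetroCredit 16/32 = 50.0% → Lender B
LTV over 85%: Lender B 42/116 = 36.2%, MetroCredit 1/5 = 20.0% → Lender B
Overall: Lender B 61/150 = 40.7%, MetroCredit 78/144 = 54.2% → MetroCredit
Lender B wins each loan-to-value group but MetroCredit wins overall — the comparison reverses. Lender B's loans skew toward LTV over 85%, which has a lower base rate.

No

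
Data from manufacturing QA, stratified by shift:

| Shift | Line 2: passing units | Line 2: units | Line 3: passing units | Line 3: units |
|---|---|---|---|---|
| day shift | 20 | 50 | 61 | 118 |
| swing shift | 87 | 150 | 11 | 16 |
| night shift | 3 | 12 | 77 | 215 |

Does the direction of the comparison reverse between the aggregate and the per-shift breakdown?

Day shift: Line 2 20/50 = 40.0%, Line 3 61/118 = 51.7% → Line 3
Swing shift: Line 2 87/150 = 58.0%, Line 3 11/16 = 68.8% → Line 3
Night shift: Line 2 3/12 = 25.0%, Line 3 77/215 = 35.8% → Line 3
Overall: Line 2 110/212 = 51.9%, Line 3 149/349 = 42.7% → Line 2
Line 3 wins each shift group but Line 2 wins overall — the comparison reverses. Line 3's units skew toward night shift, which has a lower base rate.

Yes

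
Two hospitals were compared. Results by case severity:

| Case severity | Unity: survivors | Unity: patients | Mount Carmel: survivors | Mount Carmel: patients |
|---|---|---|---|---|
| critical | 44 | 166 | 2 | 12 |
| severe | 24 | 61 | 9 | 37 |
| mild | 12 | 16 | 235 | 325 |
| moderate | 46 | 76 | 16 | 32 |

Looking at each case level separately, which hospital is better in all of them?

Unity

Critical: Unity 44/166 = 26.5%, Mount Carmel 2/12 = 16.7% → Unity
Severe: Unity 24/61 = 39.3%, Mount Carmel 9/37 = 24.3% → Unity
Mild: Unity 12/16 = 75.0%, Mount Carmel 235/325 = 72.3% → Unity
Moderate: Unity 46/76 = 60.5%, Mount Carmel 16/32 = 50.0% → Unity
Unity has the higher rate in all 4 groups.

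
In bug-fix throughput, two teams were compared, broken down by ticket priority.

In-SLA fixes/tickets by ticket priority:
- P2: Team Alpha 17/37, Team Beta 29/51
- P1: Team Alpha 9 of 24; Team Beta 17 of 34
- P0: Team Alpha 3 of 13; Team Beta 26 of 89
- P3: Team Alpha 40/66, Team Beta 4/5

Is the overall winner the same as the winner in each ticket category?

No

P2: Team Alpha 17/37 = 45.9%, Team Beta 29/51 = 56.9% → Team Beta
P1: Team Alpha 9/24 = 37.5%, Team Beta 17/34 = 50.0% → Team Beta
P0: Team Alpha 3/13 = 23.1%, Team Beta 26/89 = 29.2% → Team Beta
P3: Team Alpha 40/66 = 60.6%, Team Beta 4/5 = 80.0% → Team Beta
Overall: Team Alpha 69/140 = 49.3%, Team Beta 76/179 = 42.5% → Team Alpha
Team Beta wins each ticket group but Team Alpha wins overall — the comparison reverses. Team Beta's tickets skew toward P0, which has a lower base rate.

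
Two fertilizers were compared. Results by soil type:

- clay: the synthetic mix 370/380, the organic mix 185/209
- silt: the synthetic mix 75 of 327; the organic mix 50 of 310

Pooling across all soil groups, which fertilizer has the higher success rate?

Clay: the synthetic mix 370/380 = 97.4%, the organic mix 185/209 = 88.5% → the synthetic mix
Silt: the synthetic mix 75/327 = 22.9%, the organic mix 50/310 = 16.1% → the synthetic mix
Overall: the synthetic mix 445/707 = 62.9%, the organic mix 235/519 = 45.3% → the synthetic mix

the synthetic mix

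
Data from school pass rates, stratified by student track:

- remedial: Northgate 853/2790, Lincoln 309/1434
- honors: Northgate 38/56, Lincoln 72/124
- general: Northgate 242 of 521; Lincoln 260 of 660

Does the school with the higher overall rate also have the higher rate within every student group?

Remedial: Northgate 853/2790 = 30.6%, Lincoln 309/1434 = 21.5% → Northgate
Honors: Northgate 38/56 = 67.9%, Lincoln 72/124 = 58.1% → Northgate
General: Northgate 242/521 = 46.4%, Lincoln 260/660 = 39.4% → Northgate
Overall: Northgate 1133/3367 = 33.7%, Lincoln 641/2218 = 28.9% → Northgate
Northgate wins overall and in every student group — no reversal.

Yes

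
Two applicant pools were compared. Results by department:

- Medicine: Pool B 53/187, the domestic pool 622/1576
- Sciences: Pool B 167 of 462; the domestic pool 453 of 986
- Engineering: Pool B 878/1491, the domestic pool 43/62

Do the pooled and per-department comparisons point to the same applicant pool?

No

Medicine: Pool B 53/187 = 28.3%, the domestic pool 622/1576 = 39.5% → the domestic pool
Sciences: Pool B 167/462 = 36.1%, the domestic pool 453/986 = 45.9% → the domestic pool
Engineering: Pool B 878/1491 = 58.9%, the domestic pool 43/62 = 69.4% → the domestic pool
Overall: Pool B 1098/2140 = 51.3%, the domestic pool 1118/2624 = 42.6% → Pool B
The domestic pool wins each department group but Pool B wins overall — the comparison reverses. The domestic pool's applicants skew toward Medicine, which has a lower base rate.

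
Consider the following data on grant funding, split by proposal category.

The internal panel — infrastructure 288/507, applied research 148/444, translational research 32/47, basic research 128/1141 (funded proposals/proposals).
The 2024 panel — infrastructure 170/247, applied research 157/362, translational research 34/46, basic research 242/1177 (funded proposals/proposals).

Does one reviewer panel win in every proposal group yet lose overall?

Infrastructure: the internal panel 288/507 = 56.8%, the 2024 panel 170/247 = 68.8% → the 2024 panel
Applied research: the internal panel 148/444 = 33.3%, the 2024 panel 157/362 = 43.4% → the 2024 panel
Translational research: the internal panel 32/47 = 68.1%, the 2024 panel 34/46 = 73.9% → the 2024 panel
Basic research: the internal panel 128/1141 = 11.2%, the 2024 panel 242/1177 = 20.6% → the 2024 panel
Overall: the internal panel 596/2139 = 27.9%, the 2024 panel 603/1832 = 32.9% → the 2024 panel
The 2024 panel wins overall and in every proposal group — no reversal.

No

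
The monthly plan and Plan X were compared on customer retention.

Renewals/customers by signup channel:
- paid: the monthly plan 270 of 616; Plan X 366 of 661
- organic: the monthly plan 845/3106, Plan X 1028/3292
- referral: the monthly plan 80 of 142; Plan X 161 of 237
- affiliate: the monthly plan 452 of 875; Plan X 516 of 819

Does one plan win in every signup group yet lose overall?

No

Paid: the monthly plan 270/616 = 43.8%, Plan X 366/661 = 55.4% → Plan X
Organic: the monthly plan 845/3106 = 27.2%, Plan X 1028/3292 = 31.2% → Plan X
Referral: the monthly plan 80/142 = 56.3%, Plan X 161/237 = 67.9% → Plan X
Affiliate: the monthly plan 452/875 = 51.7%, Plan X 516/819 = 63.0% → Plan X
Overall: the monthly plan 1647/4739 = 34.8%, Plan X 2071/5009 = 41.3% → Plan X
Plan X wins overall and in every signup group — no reversal.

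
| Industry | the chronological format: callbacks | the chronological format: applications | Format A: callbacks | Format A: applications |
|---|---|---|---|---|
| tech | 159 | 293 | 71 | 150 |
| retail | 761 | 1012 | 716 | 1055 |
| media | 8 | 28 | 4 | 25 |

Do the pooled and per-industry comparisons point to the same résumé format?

Tech: the chronological format 159/293 = 54.3%, Format A 71/150 = 47.3% → the chronological format
Retail: the chronological format 761/1012 = 75.2%, Format A 716/1055 = 67.9% → the chronological format
Media: the chronological format 8/28 = 28.6%, Format A 4/25 = 16.0% → the chronological format
Overall: the chronological format 928/1333 = 69.6%, Format A 791/1230 = 64.3% → the chronological format
The chronological format wins overall and in every industry group — no reversal.

Yes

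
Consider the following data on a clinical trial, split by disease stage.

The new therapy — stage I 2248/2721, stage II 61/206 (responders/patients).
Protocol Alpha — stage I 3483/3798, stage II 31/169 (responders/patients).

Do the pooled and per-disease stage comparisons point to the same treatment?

Stage I: the new therapy 2248/2721 = 82.6%, Protocol Alpha 3483/3798 = 91.7% → Protocol Alpha
Stage II: the new therapy 61/206 = 29.6%, Protocol Alpha 31/169 = 18.3% → the new therapy
Overall: the new therapy 2309/2927 = 78.9%, Protocol Alpha 3514/3967 = 88.6% → Protocol Alpha
Neither sweeps: the new therapy wins 1 of 2 groups, Protocol Alpha wins 1. Protocol Alpha wins overall but not every group — no Simpson reversal.

No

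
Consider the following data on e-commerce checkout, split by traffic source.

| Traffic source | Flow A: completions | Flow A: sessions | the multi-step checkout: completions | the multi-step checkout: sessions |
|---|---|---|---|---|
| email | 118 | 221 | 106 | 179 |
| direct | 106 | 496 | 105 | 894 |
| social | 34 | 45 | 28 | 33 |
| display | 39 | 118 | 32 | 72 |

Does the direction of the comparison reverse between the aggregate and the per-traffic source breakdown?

No

Email: Flow A 118/221 = 53.4%, the multi-step checkout 106/179 = 59.2% → the multi-step checkout
Direct: Flow A 106/496 = 21.4%, the multi-step checkout 105/894 = 11.7% → Flow A
Social: Flow A 34/45 = 75.6%, the multi-step checkout 28/33 = 84.8% → the multi-step checkout
Display: Flow A 39/118 = 33.1%, the multi-step checkout 32/72 = 44.4% → the multi-step checkout
Overall: Flow A 297/880 = 33.8%, the multi-step checkout 271/1178 = 23.0% → Flow A
Neither sweeps: Flow A wins 1 of 4 groups, the multi-step checkout wins 3. Flow A wins overall but not every group — no Simpson reversal.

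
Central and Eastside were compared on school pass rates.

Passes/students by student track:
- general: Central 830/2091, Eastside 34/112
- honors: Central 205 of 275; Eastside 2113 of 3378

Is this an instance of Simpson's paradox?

Yes

General: Central 830/2091 = 39.7%, Eastside 34/112 = 30.4% → Central
Honors: Central 205/275 = 74.5%, Eastside 2113/3378 = 62.6% → Central
Overall: Central 1035/2366 = 43.7%, Eastside 2147/3490 = 61.5% → Eastside
Central wins each student group but Eastside wins overall — the comparison reverses. Central's students skew toward general, which has a lower base rate.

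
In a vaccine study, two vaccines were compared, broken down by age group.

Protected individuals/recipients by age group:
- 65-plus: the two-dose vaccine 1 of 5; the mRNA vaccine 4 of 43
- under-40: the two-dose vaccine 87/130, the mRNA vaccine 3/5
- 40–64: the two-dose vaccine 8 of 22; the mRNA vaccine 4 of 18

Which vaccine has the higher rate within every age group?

65-plus: the two-dose vaccine 1/5 = 20.0%, the mRNA vaccine 4/43 = 9.3% → the two-dose vaccine
Under-40: the two-dose vaccine 87/130 = 66.9%, the mRNA vaccine 3/5 = 60.0% → the two-dose vaccine
40–64: the two-dose vaccine 8/22 = 36.4%, the mRNA vaccine 4/18 = 22.2% → the two-dose vaccine
The two-dose vaccine has the higher rate in all 3 groups.

the two-dose vaccine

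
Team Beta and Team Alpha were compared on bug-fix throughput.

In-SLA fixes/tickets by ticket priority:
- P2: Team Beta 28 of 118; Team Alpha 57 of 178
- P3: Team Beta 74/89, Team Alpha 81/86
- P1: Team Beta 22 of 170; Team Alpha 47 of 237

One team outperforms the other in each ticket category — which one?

P2: Team Beta 28/118 = 23.7%, Team Alpha 57/178 = 32.0% → Team Alpha
P3: Team Beta 74/89 = 83.1%, Team Alpha 81/86 = 94.2% → Team Alpha
P1: Team Beta 22/170 = 12.9%, Team Alpha 47/237 = 19.8% → Team Alpha
Team Alpha has the higher rate in all 3 groups.

Team Alpha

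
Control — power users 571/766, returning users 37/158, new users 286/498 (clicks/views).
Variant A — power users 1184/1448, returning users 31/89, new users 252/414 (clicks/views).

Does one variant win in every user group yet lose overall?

Power users: Control 571/766 = 74.5%, Variant A 1184/1448 = 81.8% → Variant A
Returning users: Control 37/158 = 23.4%, Variant A 31/89 = 34.8% → Variant A
New users: Control 286/498 = 57.4%, Variant A 252/414 = 60.9% → Variant A
Overall: Control 894/1422 = 62.9%, Variant A 1467/1951 = 75.2% → Variant A
Variant A wins overall and in every user group — no reversal.

No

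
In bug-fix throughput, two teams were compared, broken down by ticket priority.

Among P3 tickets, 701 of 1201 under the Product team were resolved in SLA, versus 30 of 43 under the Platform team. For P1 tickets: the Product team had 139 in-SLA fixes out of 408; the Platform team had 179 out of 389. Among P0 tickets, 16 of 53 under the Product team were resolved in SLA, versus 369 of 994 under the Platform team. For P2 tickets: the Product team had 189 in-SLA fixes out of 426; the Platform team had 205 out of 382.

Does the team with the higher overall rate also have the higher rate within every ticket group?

P3: the Product team 701/1201 = 58.4%, the Platform team 30/43 = 69.8% → the Platform team
P1: the Product team 139/408 = 34.1%, the Platform team 179/389 = 46.0% → the Platform team
P0: the Product team 16/53 = 30.2%, the Platform team 369/994 = 37.1% → the Platform team
P2: the Product team 189/426 = 44.4%, the Platform team 205/382 = 53.7% → the Platform team
Overall: the Product team 1045/2088 = 50.0%, the Platform team 783/1808 = 43.3% → the Product team
The Platform team wins each ticket group but the Product team wins overall — the comparison reverses. The Platform team's tickets skew toward P0, which has a lower base rate.

No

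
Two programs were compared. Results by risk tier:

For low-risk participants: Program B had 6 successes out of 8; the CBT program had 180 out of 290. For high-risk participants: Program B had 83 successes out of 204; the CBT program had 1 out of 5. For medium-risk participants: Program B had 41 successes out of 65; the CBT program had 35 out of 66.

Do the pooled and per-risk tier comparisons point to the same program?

Low-risk: Program B 6/8 = 75.0%, the CBT program 180/290 = 62.1% → Program B
High-risk: Program B 83/204 = 40.7%, the CBT program 1/5 = 20.0% → Program B
Medium-risk: Program B 41/65 = 63.1%, the CBT program 35/66 = 53.0% → Program B
Overall: Program B 130/277 = 46.9%, the CBT program 216/361 = 59.8% → the CBT program
Program B wins each risk group but the CBT program wins overall — the comparison reverses. Program B's participants skew toward high-risk, which has a lower base rate.

No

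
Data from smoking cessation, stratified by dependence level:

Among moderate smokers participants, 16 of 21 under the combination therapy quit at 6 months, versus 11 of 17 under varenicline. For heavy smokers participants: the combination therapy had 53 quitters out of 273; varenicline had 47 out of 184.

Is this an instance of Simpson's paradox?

Moderate smokers: the combination therapy 16/21 = 76.2%, varenicline 11/17 = 64.7% → the combination therapy
Heavy smokers: the combination therapy 53/273 = 19.4%, varenicline 47/184 = 25.5% → varenicline
Overall: the combination therapy 69/294 = 23.5%, varenicline 58/201 = 28.9% → varenicline
Neither sweeps: the combination therapy wins 1 of 2 groups, varenicline wins 1. Varenicline wins overall but not every group — no Simpson reversal.

No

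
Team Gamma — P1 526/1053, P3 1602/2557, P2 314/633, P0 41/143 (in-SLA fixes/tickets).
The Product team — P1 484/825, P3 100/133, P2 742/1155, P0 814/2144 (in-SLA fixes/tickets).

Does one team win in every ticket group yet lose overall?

Yes

P1: Team Gamma 526/1053 = 50.0%, the Product team 484/825 = 58.7% → the Product team
P3: Team Gamma 1602/2557 = 62.7%, the Product team 100/133 = 75.2% → the Product team
P2: Team Gamma 314/633 = 49.6%, the Product team 742/1155 = 64.2% → the Product team
P0: Team Gamma 41/143 = 28.7%, the Product team 814/2144 = 38.0% → the Product team
Overall: Team Gamma 2483/4386 = 56.6%, the Product team 2140/4257 = 50.3% → Team Gamma
The Product team wins each ticket group but Team Gamma wins overall — the comparison reverses. The Product team's tickets skew toward P0, which has a lower base rate.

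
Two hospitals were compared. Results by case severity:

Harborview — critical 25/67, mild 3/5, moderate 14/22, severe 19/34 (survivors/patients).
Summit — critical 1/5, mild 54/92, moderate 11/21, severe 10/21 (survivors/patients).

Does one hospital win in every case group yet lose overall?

Yes

Critical: Harborview 25/67 = 37.3%, Summit 1/5 = 20.0% → Harborview
Mild: Harborview 3/5 = 60.0%, Summit 54/92 = 58.7% → Harborview
Moderate: Harborview 14/22 = 63.6%, Summit 11/21 = 52.4% → Harborview
Severe: Harborview 19/34 = 55.9%, Summit 10/21 = 47.6% → Harborview
Overall: Harborview 61/128 = 47.7%, Summit 76/139 = 54.7% → Summit
Harborview wins each case group but Summit wins overall — the comparison reverses. Harborview's patients skew toward critical, which has a lower base rate.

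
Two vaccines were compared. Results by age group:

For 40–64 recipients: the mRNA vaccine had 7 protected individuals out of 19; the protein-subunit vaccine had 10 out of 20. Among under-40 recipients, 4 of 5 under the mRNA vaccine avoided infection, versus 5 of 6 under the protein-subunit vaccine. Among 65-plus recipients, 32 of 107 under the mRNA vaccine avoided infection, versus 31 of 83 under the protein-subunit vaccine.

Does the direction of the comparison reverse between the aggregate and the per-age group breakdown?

No

40–64: the mRNA vaccine 7/19 = 36.8%, the protein-subunit vaccine 10/20 = 50.0% → the protein-subunit vaccine
Under-40: the mRNA vaccine 4/5 = 80.0%, the protein-subunit vaccine 5/6 = 83.3% → the protein-subunit vaccine
65-plus: the mRNA vaccine 32/107 = 29.9%, the protein-subunit vaccine 31/83 = 37.3% → the protein-subunit vaccine
Overall: the mRNA vaccine 43/131 = 32.8%, the protein-subunit vaccine 46/109 = 42.2% → the protein-subunit vaccine
The protein-subunit vaccine wins overall and in every age group — no reversal.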